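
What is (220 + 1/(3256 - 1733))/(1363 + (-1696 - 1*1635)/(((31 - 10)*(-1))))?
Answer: 7036281/48665942 ≈ 0.14458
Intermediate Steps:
(220 + 1/(3256 - 1733))/(1363 + (-1696 - 1*1635)/(((31 - 10)*(-1)))) = (220 + 1/1523)/(1363 + (-1696 - 1635)/((21*(-1)))) = (220 + 1/1523)/(1363 - 3331/(-21)) = 335061/(1523*(1363 - 3331*(-1/21))) = 335061/(1523*(1363 + 3331/21)) = 335061/(1523*(31954/21)) = (335061/1523)*(21/31954) = 7036281/48665942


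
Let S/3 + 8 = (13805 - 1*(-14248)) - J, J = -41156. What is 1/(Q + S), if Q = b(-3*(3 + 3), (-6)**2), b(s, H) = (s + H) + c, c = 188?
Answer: 1/207809 ≈ 4.8121e-6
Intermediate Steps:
S = 207603 (S = -24 + 3*((13805 - 1*(-14248)) - 1*(-41156)) = -24 + 3*((13805 + 14248) + 41156) = -24 + 3*(28053 + 41156) = -24 + 3*69209 = -24 + 207627 = 207603)
b(s, H) = 188 + H + s (b(s, H) = (s + H) + 188 = (H + s) + 188 = 188 + H + s)
Q = 206 (Q = 188 + (-6)**2 - 3*(3 + 3) = 188 + 36 - 3*6 = 188 + 36 - 18 = 206)
1/(Q + S) = 1/(206 + 207603) = 1/207809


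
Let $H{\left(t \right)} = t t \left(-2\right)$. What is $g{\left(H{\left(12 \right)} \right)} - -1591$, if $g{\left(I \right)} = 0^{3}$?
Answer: $1591$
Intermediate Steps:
$H{\left(t \right)} = - 2 t^{2}$ ($H{\left(t \right)} = t^{2} \left(-2\right) = - 2 t^{2}$)
$g{\left(I \right)} = 0$
$g{\left(H{\left(12 \right)} \right)} - -1591 = 0 - -1591 = 0 + 1591 = 1591$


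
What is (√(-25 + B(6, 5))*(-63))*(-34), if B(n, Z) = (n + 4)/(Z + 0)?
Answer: 2142*I*√23 ≈ 10273.0*I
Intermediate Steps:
B(n, Z) = (4 + n)/Z
(√(-25 + B(6, 5))*(-63))*(-34) = (√(-25 + (4 + 6)/5)*(-63))*(-34) = (√(-25 + (⅕)*10)*(-63))*(-34) = (√(-25 + 2)*(-63))*(-34) = (√(-23)*(-63))*(-34) = ((I*√23)*(-63))*(-34) = -63*I*√23*(-34) = 2142*I*√23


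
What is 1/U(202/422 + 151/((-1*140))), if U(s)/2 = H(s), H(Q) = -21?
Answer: -1/42 ≈ -0.023810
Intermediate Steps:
U(s) = -42 (U(s) = 2*(-21) = -42)
1/U(202/422 + 151/((-1*140))) = 1/(-42) = -1/42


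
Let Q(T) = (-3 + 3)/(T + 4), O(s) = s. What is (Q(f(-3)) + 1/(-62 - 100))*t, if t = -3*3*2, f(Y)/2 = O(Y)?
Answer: ⅑ ≈ 0.11111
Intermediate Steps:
f(Y) = 2*Y
t = -18 (t = -9*2 = -18)
Q(T) = 0 (Q(T) = 0/(4 + T) = 0)
(Q(f(-3)) + 1/(-62 - 100))*t = (0 + 1/(-62 - 100))*(-18) = (0 + 1/(-162))*(-18) = (0 - 1/162)*(-18) = -1/162*(-18) = ⅑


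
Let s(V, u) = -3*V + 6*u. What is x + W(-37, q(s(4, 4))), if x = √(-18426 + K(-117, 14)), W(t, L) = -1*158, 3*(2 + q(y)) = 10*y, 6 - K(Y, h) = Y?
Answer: -158 + I*√18303 ≈ -158.0 + 135.29*I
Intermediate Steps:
K(Y, h) = 6 - Y
q(y) = -2 + 10*y/3 (q(y) = -2 + (10*y)/3 = -2 + 10*y/3)
W(t, L) = -158
x = I*√18303 (x = √(-18426 + (6 - 1*(-117))) = √(-18426 + (6 + 117)) = √(-18426 + 123) = √(-18303) = I*√18303 ≈ 135.29*I)
x + W(-37, q(s(4, 4))) = I*√18303 - 158 = -158 + I*√18303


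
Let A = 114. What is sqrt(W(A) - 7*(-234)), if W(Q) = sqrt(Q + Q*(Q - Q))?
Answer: sqrt(1638 + sqrt(114)) ≈ 40.604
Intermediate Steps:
W(Q) = sqrt(Q) (W(Q) = sqrt(Q + Q*0) = sqrt(Q + 0) = sqrt(Q))
sqrt(W(A) - 7*(-234)) = sqrt(sqrt(114) - 7*(-234)) = sqrt(sqrt(114) + 1638) = sqrt(1638 + sqrt(114))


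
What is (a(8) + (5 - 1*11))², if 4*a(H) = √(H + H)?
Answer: 25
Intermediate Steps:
a(H) = √2*√H/4 (a(H) = √(H + H)/4 = √(2*H)/4 = (√2*√H)/4 = √2*√H/4)
(a(8) + (5 - 1*11))² = (√2*√8/4 + (5 - 1*11))² = (√2*(2*√2)/4 + (5 - 11))² = (1 - 6)² = (-5)² = 25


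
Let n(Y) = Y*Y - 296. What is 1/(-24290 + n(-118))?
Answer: -1/10662 ≈ -9.3791e-5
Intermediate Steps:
n(Y) = -296 + Y**2 (n(Y) = Y**2 - 296 = -296 + Y**2)
1/(-24290 + n(-118)) = 1/(-24290 + (-296 + (-118)**2)) = 1/(-24290 + (-296 + 13924)) = 1/(-24290 + 13628) = 1/(-10662) = -1/10662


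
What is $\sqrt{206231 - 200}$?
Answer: $\sqrt{206031} \approx 453.91$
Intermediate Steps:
$\sqrt{206231 - 200} = \sqrt{206031}$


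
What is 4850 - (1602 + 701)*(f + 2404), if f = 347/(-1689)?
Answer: -9342009077/1689 ≈ -5.5311e+6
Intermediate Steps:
f = -347/1689 (f = 347*(-1/1689) = -347/1689 ≈ -0.20545)
4850 - (1602 + 701)*(f + 2404) = 4850 - (1602 + 701)*(-347/1689 + 2404) = 4850 - 2303*4060009/1689 = 4850 - 1*9350200727/1689 = 4850 - 9350200727/1689 = -9342009077/1689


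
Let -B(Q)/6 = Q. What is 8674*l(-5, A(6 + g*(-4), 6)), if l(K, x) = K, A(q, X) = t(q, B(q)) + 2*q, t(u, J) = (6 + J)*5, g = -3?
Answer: -43370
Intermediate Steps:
B(Q) = -6*Q
t(u, J) = 30 + 5*J
A(q, X) = 30 - 28*q (A(q, X) = (30 + 5*(-6*q)) + 2*q = (30 - 30*q) + 2*q = 30 - 28*q)
8674*l(-5, A(6 + g*(-4), 6)) = 8674*(-5) = -43370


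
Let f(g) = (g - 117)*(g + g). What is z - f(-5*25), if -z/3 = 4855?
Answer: -75065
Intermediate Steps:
z = -14565 (z = -3*4855 = -14565)
f(g) = 2*g*(-117 + g) (f(g) = (-117 + g)*(2*g) = 2*g*(-117 + g))
z - f(-5*25) = -14565 - 2*(-5*25)*(-117 - 5*25) = -14565 - 2*(-125)*(-117 - 125) = -14565 - 2*(-125)*(-242) = -14565 - 1*60500 = -14565 - 60500 = -75065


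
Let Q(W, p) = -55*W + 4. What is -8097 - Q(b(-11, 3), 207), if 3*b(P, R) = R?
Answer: -8046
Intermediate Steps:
b(P, R) = R/3
Q(W, p) = 4 - 55*W
-8097 - Q(b(-11, 3), 207) = -8097 - (4 - 55*3/3) = -8097 - (4 - 55*1) = -8097 - (4 - 55) = -8097 - 1*(-51) = -8097 + 51 = -8046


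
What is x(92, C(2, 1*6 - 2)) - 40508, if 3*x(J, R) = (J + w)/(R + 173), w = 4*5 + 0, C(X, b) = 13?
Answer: -11301676/279 ≈ -40508.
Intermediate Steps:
w = 20 (w = 20 + 0 = 20)
x(J, R) = (20 + J)/(3*(173 + R)) (x(J, R) = ((J + 20)/(R + 173))/3 = ((20 + J)/(173 + R))/3 = (20 + J)/(3*(173 + R)))
x(92, C(2, 1*6 - 2)) - 40508 = (20 + 92)/(3*(173 + 13)) - 40508 = (⅓)*112/186 - 40508 = (⅓)*(1/186)*112 - 40508 = 56/279 - 40508 = -11301676/279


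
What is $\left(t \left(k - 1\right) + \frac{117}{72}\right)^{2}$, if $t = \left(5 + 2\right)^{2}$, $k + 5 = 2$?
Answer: $\frac{2418025}{64} \approx 37782.0$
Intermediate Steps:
$k = -3$ ($k = -5 + 2 = -3$)
$t = 49$ ($t = 7^{2} = 49$)
$\left(t \left(k - 1\right) + \frac{117}{72}\right)^{2} = \left(49 \left(-3 - 1\right) + \frac{117}{72}\right)^{2} = \left(49 \left(-4\right) + 117 \cdot \frac{1}{72}\right)^{2} = \left(-196 + \frac{13}{8}\right)^{2} = \left(- \frac{1555}{8}\right)^{2} = \frac{2418025}{64}$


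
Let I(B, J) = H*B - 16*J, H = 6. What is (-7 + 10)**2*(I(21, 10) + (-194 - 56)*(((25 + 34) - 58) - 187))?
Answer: 418194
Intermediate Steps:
I(B, J) = -16*J + 6*B (I(B, J) = 6*B - 16*J = -16*J + 6*B)
(-7 + 10)**2*(I(21, 10) + (-194 - 56)*(((25 + 34) - 58) - 187)) = (-7 + 10)**2*((-16*10 + 6*21) + (-194 - 56)*(((25 + 34) - 58) - 187)) = 3**2*((-160 + 126) - 250*((59 - 58) - 187)) = 9*(-34 - 250*(1 - 187)) = 9*(-34 - 250*(-186)) = 9*(-34 + 46500) = 9*46466 = 418194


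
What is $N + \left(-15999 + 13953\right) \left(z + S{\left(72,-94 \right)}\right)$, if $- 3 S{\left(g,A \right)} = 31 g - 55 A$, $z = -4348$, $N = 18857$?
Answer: $13963029$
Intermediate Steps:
$S{\left(g,A \right)} = - \frac{31 g}{3} + \frac{55 A}{3}$ ($S{\left(g,A \right)} = - \frac{31 g - 55 A}{3} = - \frac{- 55 A + 31 g}{3} = - \frac{31 g}{3} + \frac{55 A}{3}$)
$N + \left(-15999 + 13953\right) \left(z + S{\left(72,-94 \right)}\right) = 18857 + \left(-15999 + 13953\right) \left(-4348 + \left(\left(- \frac{31}{3}\right) 72 + \frac{55}{3} \left(-94\right)\right)\right) = 18857 - 2046 \left(-4348 - \frac{7402}{3}\right) = 18857 - -13944172 = 18857 + 13944172 = 13963029$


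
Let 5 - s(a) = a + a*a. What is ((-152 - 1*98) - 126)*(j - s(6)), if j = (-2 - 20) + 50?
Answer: -24440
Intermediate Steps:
j = 28 (j = -22 + 50 = 28)
s(a) = 5 - a - a**2 (s(a) = 5 - (a + a*a) = 5 - (a + a**2) = 5 + (-a - a**2) = 5 - a - a**2)
((-152 - 1*98) - 126)*(j - s(6)) = ((-152 - 1*98) - 126)*(28 - (5 - 1*6 - 1*6**2)) = ((-152 - 98) - 126)*(28 - (5 - 6 - 1*36)) = (-250 - 126)*(28 - (5 - 6 - 36)) = -376*(28 - 1*(-37)) = -376*(28 + 37) = -376*65 = -24440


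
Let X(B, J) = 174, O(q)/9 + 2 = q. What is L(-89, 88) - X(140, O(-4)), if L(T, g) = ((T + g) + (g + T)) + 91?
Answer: -85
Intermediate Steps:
O(q) = -18 + 9*q
L(T, g) = 91 + 2*T + 2*g (L(T, g) = ((T + g) + (T + g)) + 91 = (2*T + 2*g) + 91 = 91 + 2*T + 2*g)
L(-89, 88) - X(140, O(-4)) = (91 + 2*(-89) + 2*88) - 1*174 = (91 - 178 + 176) - 174 = 89 - 174 = -85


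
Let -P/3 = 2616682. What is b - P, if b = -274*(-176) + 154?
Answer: 7898424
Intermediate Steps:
b = 48378 (b = 48224 + 154 = 48378)
P = -7850046 (P = -3*2616682 = -7850046)
b - P = 48378 - 1*(-7850046) = 48378 + 7850046 = 7898424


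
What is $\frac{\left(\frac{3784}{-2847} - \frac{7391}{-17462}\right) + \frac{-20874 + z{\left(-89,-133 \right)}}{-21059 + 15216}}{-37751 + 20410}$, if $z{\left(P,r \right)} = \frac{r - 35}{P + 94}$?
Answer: $- \frac{3881365741267}{25186132275746910} \approx -0.00015411$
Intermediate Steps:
$z{\left(P,r \right)} = \frac{-35 + r}{94 + P}$
$\frac{\left(\frac{3784}{-2847} - \frac{7391}{-17462}\right) + \frac{-20874 + z{\left(-89,-133 \right)}}{-21059 + 15216}}{-37751 + 20410} = \frac{\left(\frac{3784}{-2847} - \frac{7391}{-17462}\right) + \frac{-20874 + \frac{-35 - 133}{94 - 89}}{-21059 + 15216}}{-37751 + 20410} = \frac{\left(3784 \left(- \frac{1}{2847}\right) - - \frac{7391}{17462}\right) + \frac{-20874 + \frac{1}{5} \left(-168\right)}{-5843}}{-17341} = \left(\left(- \frac{3784}{2847} + \frac{7391}{17462}\right) + \left(-20874 + \frac{1}{5} \left(-168\right)\right) \left(- \frac{1}{5843}\right)\right) \left(- \frac{1}{17341}\right) = \left(- \frac{45034031}{49714314} + \left(-20874 - \frac{168}{5}\right) \left(- \frac{1}{5843}\right)\right) \left(- \frac{1}{17341}\right) = \left(- \frac{45034031}{49714314} - - \frac{104538}{29215}\right) \left(- \frac{1}{17341}\right) = \left(- \frac{45034031}{49714314} + \frac{104538}{29215}\right) \left(- \frac{1}{17341}\right) = \frac{3881365741267}{1452403683510} \left(- \frac{1}{17341}\right) = - \frac{3881365741267}{25186132275746910}$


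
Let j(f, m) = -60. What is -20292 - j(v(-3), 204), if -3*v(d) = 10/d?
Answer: -20232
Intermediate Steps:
v(d) = -10/(3*d)
-20292 - j(v(-3), 204) = -20292 - 1*(-60) = -20292 + 60 = -20232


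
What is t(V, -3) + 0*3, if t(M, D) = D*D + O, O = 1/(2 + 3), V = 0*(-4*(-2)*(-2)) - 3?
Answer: 46/5 ≈ 9.2000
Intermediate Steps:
V = -3 (V = 0*(8*(-2)) - 3 = 0*(-16) - 3 = 0 - 3 = -3)
O = 1/5 ≈ 0.20000
t(M, D) = 1/5 + D**2 (t(M, D) = D*D + 1/5 = D**2 + 1/5 = 1/5 + D**2)
t(V, -3) + 0*3 = (1/5 + (-3)**2) + 0*3 = (1/5 + 9) + 0 = 46/5 + 0 = 46/5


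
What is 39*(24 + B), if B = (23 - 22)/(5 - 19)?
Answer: 13065/14 ≈ 933.21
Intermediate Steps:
B = -1/14 (B = 1/(-14) = 1*(-1/14) = -1/14 ≈ -0.071429)
39*(24 + B) = 39*(24 - 1/14) = 39*(335/14) = 13065/14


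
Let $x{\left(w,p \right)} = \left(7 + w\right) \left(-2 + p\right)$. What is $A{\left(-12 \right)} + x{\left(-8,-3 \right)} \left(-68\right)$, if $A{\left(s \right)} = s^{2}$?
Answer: $-196$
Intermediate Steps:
$x{\left(w,p \right)} = \left(-2 + p\right) \left(7 + w\right)$
$A{\left(-12 \right)} + x{\left(-8,-3 \right)} \left(-68\right) = \left(-12\right)^{2} + \left(-14 - -16 + 7 \left(-3\right) - -24\right) \left(-68\right) = 144 + \left(-14 + 16 - 21 + 24\right) \left(-68\right) = 144 + 5 \left(-68\right) = 144 - 340 = -196$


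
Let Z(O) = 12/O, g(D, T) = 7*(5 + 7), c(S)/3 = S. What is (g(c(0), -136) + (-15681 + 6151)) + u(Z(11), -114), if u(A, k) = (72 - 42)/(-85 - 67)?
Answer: -717911/76 ≈ -9446.2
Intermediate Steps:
c(S) = 3*S
g(D, T) = 84 (g(D, T) = 7*12 = 84)
u(A, k) = -15/76 (u(A, k) = 30/(-152) = 30*(-1/152) = -15/76)
(g(c(0), -136) + (-15681 + 6151)) + u(Z(11), -114) = (84 + (-15681 + 6151)) - 15/76 = (84 - 9530) - 15/76 = -9446 - 15/76 = -717911/76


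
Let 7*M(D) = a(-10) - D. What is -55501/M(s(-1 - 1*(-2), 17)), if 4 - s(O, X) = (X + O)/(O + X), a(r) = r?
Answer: 388507/13 ≈ 29885.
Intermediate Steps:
s(O, X) = 3 (s(O, X) = 4 - (X + O)/(O + X) = 4 - (O + X)/(O + X) = 4 - 1*1 = 4 - 1 = 3)
M(D) = -10/7 - D/7 (M(D) = (-10 - D)/7 = -10/7 - D/7)
-55501/M(s(-1 - 1*(-2), 17)) = -55501/(-10/7 - ⅐*3) = -55501/(-10/7 - 3/7) = -55501/(-13/7) = -55501*(-7/13) = 388507/13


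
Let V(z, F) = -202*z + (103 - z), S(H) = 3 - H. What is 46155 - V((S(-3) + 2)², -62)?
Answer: 59044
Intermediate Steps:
V(z, F) = 103 - 203*z
46155 - V((S(-3) + 2)², -62) = 46155 - (103 - 203*((3 - 1*(-3)) + 2)²) = 46155 - (103 - 203*((3 + 3) + 2)²) = 46155 - (103 - 203*(6 + 2)²) = 46155 - (103 - 203*8²) = 46155 - (103 - 203*64) = 46155 - (103 - 12992) = 46155 - 1*(-12889) = 46155 + 12889 = 59044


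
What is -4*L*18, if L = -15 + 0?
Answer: 1080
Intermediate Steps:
L = -15
-4*L*18 = -4*(-15)*18 = 60*18 = 1080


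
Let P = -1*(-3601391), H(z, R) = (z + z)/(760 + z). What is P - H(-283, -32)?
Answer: 1717864073/477 ≈ 3.6014e+6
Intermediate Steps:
H(z, R) = 2*z/(760 + z) (H(z, R) = (2*z)/(760 + z) = 2*z/(760 + z))
P = 3601391
P - H(-283, -32) = 3601391 - 2*(-283)/(760 - 283) = 3601391 - 2*(-283)/477 = 3601391 - 1*(-566/477) = 3601391 + 566/477 = 1717864073/477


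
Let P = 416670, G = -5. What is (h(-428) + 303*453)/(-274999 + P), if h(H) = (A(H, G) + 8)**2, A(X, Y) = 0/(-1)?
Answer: 137323/141671 ≈ 0.96931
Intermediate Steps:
A(X, Y) = 0 (A(X, Y) = 0*(-1) = 0)
h(H) = 64 (h(H) = (0 + 8)**2 = 8**2 = 64)
(h(-428) + 303*453)/(-274999 + P) = (64 + 303*453)/(-274999 + 416670) = (64 + 137259)/141671 = 137323*(1/141671) = 137323/141671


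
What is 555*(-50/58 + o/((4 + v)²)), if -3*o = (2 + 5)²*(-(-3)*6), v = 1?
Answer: -1015761/145 ≈ -7005.3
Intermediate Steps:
o = -294 (o = -(2 + 5)²*(-(-3)*6)/3 = -7²*(-1*(-18))/3 = -49*18/3 = -⅓*882 = -294)
555*(-50/58 + o/((4 + v)²)) = 555*(-50/58 - 294/(4 + 1)²) = 555*(-50*1/58 - 294/(5²)) = 555*(-25/29 - 294/25) = 555*(-9151/725) = -1015761/145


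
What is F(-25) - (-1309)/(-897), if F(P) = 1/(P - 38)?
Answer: -27788/18837 ≈ -1.4752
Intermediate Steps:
F(P) = 1/(-38 + P)
F(-25) - (-1309)/(-897) = 1/(-38 - 25) - (-1309)/(-897) = 1/(-63) - (-1309)*(-1)/897 = -1/63 - 1*1309/897 = -1/63 - 1309/897 = -27788/18837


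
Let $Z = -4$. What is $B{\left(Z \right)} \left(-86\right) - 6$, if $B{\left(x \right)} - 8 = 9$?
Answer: $-1468$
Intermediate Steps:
$B{\left(x \right)} = 17$ ($B{\left(x \right)} = 8 + 9 = 17$)
$B{\left(Z \right)} \left(-86\right) - 6 = 17 \left(-86\right) - 6 = -1462 - 6 = -1468$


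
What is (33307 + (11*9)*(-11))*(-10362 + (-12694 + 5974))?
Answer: -550347876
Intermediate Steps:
(33307 + (11*9)*(-11))*(-10362 + (-12694 + 5974)) = (33307 + 99*(-11))*(-10362 - 6720) = (33307 - 1089)*(-17082) = 32218*(-17082) = -550347876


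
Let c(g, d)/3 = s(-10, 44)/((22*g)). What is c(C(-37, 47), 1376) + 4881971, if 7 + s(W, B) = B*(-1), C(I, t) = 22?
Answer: 2362873811/484 ≈ 4.8820e+6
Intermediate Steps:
s(W, B) = -7 - B (s(W, B) = -7 + B*(-1) = -7 - B)
c(g, d) = -153/(22*g) (c(g, d) = 3*((-7 - 1*44)/((22*g))) = 3*((-7 - 44)*(1/(22*g))) = 3*(-51/(22*g)) = -153/(22*g))
c(C(-37, 47), 1376) + 4881971 = -153/22/22 + 4881971 = -153/22*1/22 + 4881971 = -153/484 + 4881971 = 2362873811/484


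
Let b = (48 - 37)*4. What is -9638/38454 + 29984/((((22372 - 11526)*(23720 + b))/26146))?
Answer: 269760511/96654129 ≈ 2.7910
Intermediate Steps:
b = 44 (b = 11*4 = 44)
-9638/38454 + 29984/((((22372 - 11526)*(23720 + b))/26146)) = -9638/38454 + 29984/((((22372 - 11526)*(23720 + 44))/26146)) = -9638*1/38454 + 29984/(((10846*23764)*(1/26146))) = -4819/19227 + 29984/((257744344*(1/26146))) = -4819/19227 + 29984/(7580716/769) = -4819/19227 + 29984*(769/7580716) = -4819/19227 + 5764424/1895179 = 269760511/96654129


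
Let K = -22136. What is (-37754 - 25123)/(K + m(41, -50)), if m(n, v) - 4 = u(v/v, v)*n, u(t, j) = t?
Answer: 62877/22091 ≈ 2.8463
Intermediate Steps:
m(n, v) = 4 + n (m(n, v) = 4 + (v/v)*n = 4 + 1*n = 4 + n)
(-37754 - 25123)/(K + m(41, -50)) = (-37754 - 25123)/(-22136 + (4 + 41)) = -62877/(-22136 + 45) = -62877/(-22091) = -62877*(-1/22091) = 62877/22091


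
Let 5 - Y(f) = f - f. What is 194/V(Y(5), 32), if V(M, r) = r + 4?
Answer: 97/18 ≈ 5.3889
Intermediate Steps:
Y(f) = 5 (Y(f) = 5 - (f - f) = 5 - 1*0 = 5 + 0 = 5)
V(M, r) = 4 + r
194/V(Y(5), 32) = 194/(4 + 32) = 194/36 = 194*(1/36) = 97/18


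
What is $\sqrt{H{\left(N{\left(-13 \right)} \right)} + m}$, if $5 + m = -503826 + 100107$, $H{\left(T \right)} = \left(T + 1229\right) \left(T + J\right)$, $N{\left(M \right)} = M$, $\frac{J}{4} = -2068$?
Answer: $2 i \sqrt{2619571} \approx 3237.0 i$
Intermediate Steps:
$J = -8272$ ($J = 4 \left(-2068\right) = -8272$)
$H{\left(T \right)} = \left(-8272 + T\right) \left(1229 + T\right)$ ($H{\left(T \right)} = \left(T + 1229\right) \left(T - 8272\right) = \left(1229 + T\right) \left(-8272 + T\right) = \left(-8272 + T\right) \left(1229 + T\right)$)
$m = -403724$ ($m = -5 + \left(-503826 + 100107\right) = -5 - 403719 = -403724$)
$\sqrt{H{\left(N{\left(-13 \right)} \right)} + m} = \sqrt{\left(-10166288 + \left(-13\right)^{2} - -91559\right) - 403724} = \sqrt{\left(-10166288 + 169 + 91559\right) - 403724} = \sqrt{-10074560 - 403724} = \sqrt{-10478284} = 2 i \sqrt{2619571}$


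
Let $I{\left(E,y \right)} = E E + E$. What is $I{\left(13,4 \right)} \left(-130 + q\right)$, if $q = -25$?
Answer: $-28210$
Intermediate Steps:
$I{\left(E,y \right)} = E + E^{2}$ ($I{\left(E,y \right)} = E^{2} + E = E + E^{2}$)
$I{\left(13,4 \right)} \left(-130 + q\right) = 13 \left(1 + 13\right) \left(-130 - 25\right) = 13 \cdot 14 \left(-155\right) = 182 \left(-155\right) = -28210$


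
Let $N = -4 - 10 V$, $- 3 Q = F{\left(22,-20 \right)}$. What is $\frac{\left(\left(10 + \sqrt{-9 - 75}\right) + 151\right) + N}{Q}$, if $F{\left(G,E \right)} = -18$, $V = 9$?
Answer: $\frac{67}{6} + \frac{i \sqrt{21}}{3} \approx 11.167 + 1.5275 i$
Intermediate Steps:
$Q = 6$ ($Q = \left(- \frac{1}{3}\right) \left(-18\right) = 6$)
$N = -94$ ($N = -4 - 90 = -94$)
$\frac{\left(\left(10 + \sqrt{-9 - 75}\right) + 151\right) + N}{Q} = \frac{\left(\left(10 + \sqrt{-9 - 75}\right) + 151\right) - 94}{6} = \left(\left(\left(10 + \sqrt{-84}\right) + 151\right) - 94\right) \frac{1}{6} = \left(\left(\left(10 + 2 i \sqrt{21}\right) + 151\right) - 94\right) \frac{1}{6} = \left(\left(161 + 2 i \sqrt{21}\right) - 94\right) \frac{1}{6} = \left(67 + 2 i \sqrt{21}\right) \frac{1}{6} = \frac{67}{6} + \frac{i \sqrt{21}}{3}$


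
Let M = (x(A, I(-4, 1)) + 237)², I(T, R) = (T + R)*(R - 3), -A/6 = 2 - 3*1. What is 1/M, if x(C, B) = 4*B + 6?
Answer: 1/71289 ≈ 1.4027e-5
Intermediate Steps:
A = 6 (A = -6*(2 - 3*1) = -6*(2 - 3) = -6*(-1) = 6)
I(T, R) = (-3 + R)*(R + T) (I(T, R) = (R + T)*(-3 + R) = (-3 + R)*(R + T))
x(C, B) = 6 + 4*B
M = 71289 (M = ((6 + 4*(1² - 3*1 - 3*(-4) + 1*(-4))) + 237)² = ((6 + 4*(1 - 3 + 12 - 4)) + 237)² = ((6 + 4*6) + 237)² = ((6 + 24) + 237)² = (30 + 237)² = 267² = 71289)
1/M = 1/71289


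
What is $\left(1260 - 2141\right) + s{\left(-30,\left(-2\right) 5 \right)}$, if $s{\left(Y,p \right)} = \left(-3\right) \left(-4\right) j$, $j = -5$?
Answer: $-941$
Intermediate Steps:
$s{\left(Y,p \right)} = -60$ ($s{\left(Y,p \right)} = \left(-3\right) \left(-4\right) \left(-5\right) = 12 \left(-5\right) = -60$)
$\left(1260 - 2141\right) + s{\left(-30,\left(-2\right) 5 \right)} = \left(1260 - 2141\right) - 60 = -881 - 60 = -941$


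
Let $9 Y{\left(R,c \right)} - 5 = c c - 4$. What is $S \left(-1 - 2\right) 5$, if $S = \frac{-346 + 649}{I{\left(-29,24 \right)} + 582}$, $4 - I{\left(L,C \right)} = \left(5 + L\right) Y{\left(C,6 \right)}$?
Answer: $- \frac{13635}{2054} \approx -6.6383$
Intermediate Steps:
$Y{\left(R,c \right)} = \frac{1}{9} + \frac{c^{2}}{9}$ ($Y{\left(R,c \right)} = \frac{5}{9} + \frac{c c - 4}{9} = \frac{5}{9} + \frac{c^{2} - 4}{9} = \frac{5}{9} + \frac{-4 + c^{2}}{9} = \frac{5}{9} + \left(- \frac{4}{9} + \frac{c^{2}}{9}\right) = \frac{1}{9} + \frac{c^{2}}{9}$)
$I{\left(L,C \right)} = - \frac{149}{9} - \frac{37 L}{9}$ ($I{\left(L,C \right)} = 4 - \left(5 + L\right) \left(\frac{1}{9} + \frac{6^{2}}{9}\right) = 4 - \left(5 + L\right) \left(\frac{1}{9} + \frac{1}{9} \cdot 36\right) = 4 - \left(5 + L\right) \left(\frac{1}{9} + 4\right) = 4 - \left(5 + L\right) \frac{37}{9} = 4 - \left(\frac{185}{9} + \frac{37 L}{9}\right) = - \frac{149}{9} - \frac{37 L}{9}$)
$S = \frac{909}{2054}$ ($S = \frac{-346 + 649}{\left(- \frac{149}{9} - - \frac{1073}{9}\right) + 582} = \frac{303}{\left(- \frac{149}{9} + \frac{1073}{9}\right) + 582} = \frac{303}{\frac{308}{3} + 582} = \frac{303}{\frac{2054}{3}} = 303 \cdot \frac{3}{2054} = \frac{909}{2054} \approx 0.44255$)
$S \left(-1 - 2\right) 5 = \frac{909 \left(-1 - 2\right) 5}{2054} = \frac{909 \left(\left(-3\right) 5\right)}{2054} = \frac{909}{2054} \left(-15\right) = - \frac{13635}{2054}$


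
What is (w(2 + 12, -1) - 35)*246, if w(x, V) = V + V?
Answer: -9102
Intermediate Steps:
w(x, V) = 2*V
(w(2 + 12, -1) - 35)*246 = (2*(-1) - 35)*246 = (-2 - 35)*246 = -37*246 = -9102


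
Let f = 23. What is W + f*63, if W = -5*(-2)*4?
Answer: 1489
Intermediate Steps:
W = 40 (W = 10*4 = 40)
W + f*63 = 40 + 23*63 = 40 + 1449 = 1489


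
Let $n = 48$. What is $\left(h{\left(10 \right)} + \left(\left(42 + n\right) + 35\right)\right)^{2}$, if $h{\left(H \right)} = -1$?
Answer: $15376$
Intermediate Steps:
$\left(h{\left(10 \right)} + \left(\left(42 + n\right) + 35\right)\right)^{2} = \left(-1 + \left(\left(42 + 48\right) + 35\right)\right)^{2} = \left(-1 + \left(90 + 35\right)\right)^{2} = \left(-1 + 125\right)^{2} = 124^{2} = 15376$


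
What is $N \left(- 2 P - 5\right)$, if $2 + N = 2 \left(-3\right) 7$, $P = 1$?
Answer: $308$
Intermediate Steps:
$N = -44$ ($N = -2 + 2 \left(-3\right) 7 = -2 - 42 = -44$)
$N \left(- 2 P - 5\right) = - 44 \left(\left(-2\right) 1 - 5\right) = - 44 \left(-2 - 5\right) = \left(-44\right) \left(-7\right) = 308$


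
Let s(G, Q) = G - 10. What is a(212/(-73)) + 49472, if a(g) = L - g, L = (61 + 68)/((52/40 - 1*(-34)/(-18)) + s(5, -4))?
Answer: 1815821474/36719 ≈ 49452.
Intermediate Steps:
s(G, Q) = -10 + G
L = -11610/503 (L = (61 + 68)/((52/40 - 1*(-34)/(-18)) + (-10 + 5)) = 129/((52*(1/40) + 34*(-1/18)) - 5) = 129/((13/10 - 17/9) - 5) = 129/(-53/90 - 5) = 129/(-503/90) = 129*(-90/503) = -11610/503 ≈ -23.082)
a(g) = -11610/503 - g
a(212/(-73)) + 49472 = (-11610/503 - 212/(-73)) + 49472 = (-11610/503 - 212*(-1)/73) + 49472 = (-11610/503 - 1*(-212/73)) + 49472 = (-11610/503 + 212/73) + 49472 = -740894/36719 + 49472 = 1815821474/36719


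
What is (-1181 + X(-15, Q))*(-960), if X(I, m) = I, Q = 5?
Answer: 1148160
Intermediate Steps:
(-1181 + X(-15, Q))*(-960) = (-1181 - 15)*(-960) = -1196*(-960) = 1148160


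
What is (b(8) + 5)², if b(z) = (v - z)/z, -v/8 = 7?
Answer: 9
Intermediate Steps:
v = -56 (v = -8*7 = -56)
b(z) = (-56 - z)/z
(b(8) + 5)² = ((-56 - 1*8)/8 + 5)² = ((-56 - 8)/8 + 5)² = ((⅛)*(-64) + 5)² = (-8 + 5)² = (-3)² = 9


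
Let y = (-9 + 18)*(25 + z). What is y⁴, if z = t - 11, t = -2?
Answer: 136048896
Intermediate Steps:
z = -13 (z = -2 - 11 = -13)
y = 108 (y = (-9 + 18)*(25 - 13) = 9*12 = 108)
y⁴ = 108⁴ = 136048896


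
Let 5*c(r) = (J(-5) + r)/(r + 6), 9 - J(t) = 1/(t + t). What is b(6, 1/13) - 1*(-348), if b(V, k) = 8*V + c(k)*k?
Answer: 20335793/51350 ≈ 396.02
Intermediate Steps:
J(t) = 9 - 1/(2*t) (J(t) = 9 - 1/(t + t) = 9 - 1/(2*t))
c(r) = (91/10 + r)/(5*(6 + r)) (c(r) = (((9 - ½/(-5)) + r)/(r + 6))/5 = (((9 - ½*(-⅕)) + r)/(6 + r))/5 = (((9 + ⅒) + r)/(6 + r))/5 = ((91/10 + r)/(6 + r))/5 = (91/10 + r)/(5*(6 + r)))
b(V, k) = 8*V + k*(91 + 10*k)/(50*(6 + k)) (b(V, k) = 8*V + ((91 + 10*k)/(50*(6 + k)))*k = 8*V + k*(91 + 10*k)/(50*(6 + k)))
b(6, 1/13) - 1*(-348) = ((91 + 10/13)/13 + 400*6*(6 + 1/13))/(50*(6 + 1/13)) - 1*(-348) = ((91 + 10*(1/13))/13 + 400*6*(6 + 1/13))/(50*(6 + 1/13)) + 348 = ((91 + 10/13)/13 + 400*6*(79/13))/(50*(79/13)) + 348 = (1/50)*(13/79)*((1/13)*(1193/13) + 189600/13) + 348 = (1/50)*(13/79)*(1193/169 + 189600/13) + 348 = (1/50)*(13/79)*(2465993/169) + 348 = 2465993/51350 + 348 = 20335793/51350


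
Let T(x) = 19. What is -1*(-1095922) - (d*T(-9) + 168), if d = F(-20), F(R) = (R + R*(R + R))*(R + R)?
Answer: 1688554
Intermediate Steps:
F(R) = 2*R*(R + 2*R**2) (F(R) = (R + R*(2*R))*(2*R) = (R + 2*R**2)*(2*R) = 2*R*(R + 2*R**2))
d = -31200 (d = (-20)**2*(2 + 4*(-20)) = 400*(2 - 80) = 400*(-78) = -31200)
-1*(-1095922) - (d*T(-9) + 168) = -1*(-1095922) - (-31200*19 + 168) = 1095922 - (-592800 + 168) = 1095922 - 1*(-592632) = 1095922 + 592632 = 1688554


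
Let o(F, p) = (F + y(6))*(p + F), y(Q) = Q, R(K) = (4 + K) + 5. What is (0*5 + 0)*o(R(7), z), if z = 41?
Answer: 0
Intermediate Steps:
R(K) = 9 + K
o(F, p) = (6 + F)*(F + p) (o(F, p) = (F + 6)*(p + F) = (6 + F)*(F + p))
(0*5 + 0)*o(R(7), z) = (0*5 + 0)*((9 + 7)**2 + 6*(9 + 7) + 6*41 + (9 + 7)*41) = (0 + 0)*(16**2 + 6*16 + 246 + 16*41) = 0*(256 + 96 + 246 + 656) = 0*1254 = 0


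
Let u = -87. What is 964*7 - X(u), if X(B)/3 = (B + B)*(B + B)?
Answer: -84080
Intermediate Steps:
X(B) = 12*B² (X(B) = 3*((B + B)*(B + B)) = 3*((2*B)*(2*B)) = 3*(4*B²) = 12*B²)
964*7 - X(u) = 964*7 - 12*(-87)² = 6748 - 12*7569 = 6748 - 1*90828 = 6748 - 90828 = -84080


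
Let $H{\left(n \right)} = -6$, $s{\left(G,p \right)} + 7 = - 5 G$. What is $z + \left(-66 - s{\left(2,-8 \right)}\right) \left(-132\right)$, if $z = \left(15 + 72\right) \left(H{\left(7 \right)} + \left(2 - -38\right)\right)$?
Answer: $9426$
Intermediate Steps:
$s{\left(G,p \right)} = -7 - 5 G$
$z = 2958$ ($z = \left(15 + 72\right) \left(-6 + \left(2 - -38\right)\right) = 87 \left(-6 + \left(2 + 38\right)\right) = 87 \left(-6 + 40\right) = 87 \cdot 34 = 2958$)
$z + \left(-66 - s{\left(2,-8 \right)}\right) \left(-132\right) = 2958 + \left(-66 - \left(-7 - 10\right)\right) \left(-132\right) = 2958 + \left(-66 - -17\right) \left(-132\right) = 2958 + \left(-66 + 17\right) \left(-132\right) = 2958 - -6468 = 2958 + 6468 = 9426$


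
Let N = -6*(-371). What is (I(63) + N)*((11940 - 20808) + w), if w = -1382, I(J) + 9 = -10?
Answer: -22621750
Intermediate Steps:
I(J) = -19 (I(J) = -9 - 10 = -19)
N = 2226
(I(63) + N)*((11940 - 20808) + w) = (-19 + 2226)*((11940 - 20808) - 1382) = 2207*(-8868 - 1382) = 2207*(-10250) = -22621750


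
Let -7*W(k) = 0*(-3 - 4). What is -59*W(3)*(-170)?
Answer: 0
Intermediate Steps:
W(k) = 0 (W(k) = -0*(-3 - 4) = -0*(-7) = -⅐*0 = 0)
-59*W(3)*(-170) = -59*0*(-170) = 0*(-170) = 0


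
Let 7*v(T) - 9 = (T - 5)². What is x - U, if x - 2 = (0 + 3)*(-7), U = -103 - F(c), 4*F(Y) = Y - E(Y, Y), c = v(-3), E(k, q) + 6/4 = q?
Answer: 675/8 ≈ 84.375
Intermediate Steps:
v(T) = 9/7 + (-5 + T)²/7 (v(T) = 9/7 + (T - 5)²/7 = 9/7 + (-5 + T)²/7)
E(k, q) = -3/2 + q
c = 73/7 (c = 9/7 + (-5 - 3)²/7 = 9/7 + (⅐)*(-8)² = 9/7 + (⅐)*64 = 9/7 + 64/7 = 73/7 ≈ 10.429)
F(Y) = 3/8 (F(Y) = (Y - (-3/2 + Y))/4 = (Y + (3/2 - Y))/4 = (¼)*(3/2) = 3/8)
U = -827/8 (U = -103 - 1*3/8 = -103 - 3/8 = -827/8 ≈ -103.38)
x = -19 (x = 2 + (0 + 3)*(-7) = 2 + 3*(-7) = 2 - 21 = -19)
x - U = -19 - 1*(-827/8) = -19 + 827/8 = 675/8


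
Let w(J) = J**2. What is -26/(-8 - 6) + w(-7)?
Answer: 356/7 ≈ 50.857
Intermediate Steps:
-26/(-8 - 6) + w(-7) = -26/(-8 - 6) + (-7)**2 = -26/(-14) + 49 = -1/14*(-26) + 49 = 13/7 + 49 = 356/7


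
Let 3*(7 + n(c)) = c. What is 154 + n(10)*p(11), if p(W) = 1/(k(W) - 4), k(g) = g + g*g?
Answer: 59125/384 ≈ 153.97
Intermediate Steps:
n(c) = -7 + c/3
k(g) = g + g²
p(W) = 1/(-4 + W*(1 + W)) (p(W) = 1/(W*(1 + W) - 4) = 1/(-4 + W*(1 + W)))
154 + n(10)*p(11) = 154 + (-7 + (⅓)*10)/(-4 + 11*(1 + 11)) = 154 + (-7 + 10/3)/(-4 + 11*12) = 154 - 11/(3*(-4 + 132)) = 154 - 11/3/128 = 154 - 11/3*1/128 = 154 - 11/384 = 59125/384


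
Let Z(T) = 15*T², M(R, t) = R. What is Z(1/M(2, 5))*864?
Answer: 3240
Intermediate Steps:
Z(1/M(2, 5))*864 = (15*(1/2)²)*864 = (15*(½)²)*864 = (15*(¼))*864 = (15/4)*864 = 3240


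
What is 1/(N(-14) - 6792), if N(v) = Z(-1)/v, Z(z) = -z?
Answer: -14/95089 ≈ -0.00014723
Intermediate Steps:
N(v) = 1/v (N(v) = (-1*(-1))/v = 1/v)
1/(N(-14) - 6792) = 1/(1/(-14) - 6792) = 1/(-1/14 - 6792) = 1/(-95089/14) = -14/95089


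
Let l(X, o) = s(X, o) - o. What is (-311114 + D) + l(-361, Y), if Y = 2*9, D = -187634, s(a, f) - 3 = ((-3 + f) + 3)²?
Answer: -498439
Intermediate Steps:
s(a, f) = 3 + f² (s(a, f) = 3 + ((-3 + f) + 3)² = 3 + f²)
Y = 18
l(X, o) = 3 + o² - o (l(X, o) = (3 + o²) - o = 3 + o² - o)
(-311114 + D) + l(-361, Y) = (-311114 - 187634) + (3 + 18² - 1*18) = -498748 + (3 + 324 - 18) = -498748 + 309 = -498439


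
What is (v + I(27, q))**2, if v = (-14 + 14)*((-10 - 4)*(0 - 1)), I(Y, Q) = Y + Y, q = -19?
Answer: 2916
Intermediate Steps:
I(Y, Q) = 2*Y
v = 0 (v = 0*(-14*(-1)) = 0*14 = 0)
(v + I(27, q))**2 = (0 + 2*27)**2 = (0 + 54)**2 = 54**2 = 2916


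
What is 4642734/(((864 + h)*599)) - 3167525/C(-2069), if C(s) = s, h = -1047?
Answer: 112536257093/75599191 ≈ 1488.6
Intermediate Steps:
4642734/(((864 + h)*599)) - 3167525/C(-2069) = 4642734/(((864 - 1047)*599)) - 3167525/(-2069) = 4642734/((-183*599)) - 3167525*(-1/2069) = 4642734/(-109617) + 3167525/2069 = 4642734*(-1/109617) + 3167525/2069 = -1547578/36539 + 3167525/2069 = 112536257093/75599191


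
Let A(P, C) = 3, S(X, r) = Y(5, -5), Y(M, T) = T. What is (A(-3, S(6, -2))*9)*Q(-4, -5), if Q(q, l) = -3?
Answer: -81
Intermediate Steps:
S(X, r) = -5
(A(-3, S(6, -2))*9)*Q(-4, -5) = (3*9)*(-3) = 27*(-3) = -81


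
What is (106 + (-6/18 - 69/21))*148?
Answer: 318200/21 ≈ 15152.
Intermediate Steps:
(106 + (-6/18 - 69/21))*148 = (106 + (-6*1/18 - 69*1/21))*148 = (106 + (-⅓ - 23/7))*148 = (106 - 76/21)*148 = (2150/21)*148 = 318200/21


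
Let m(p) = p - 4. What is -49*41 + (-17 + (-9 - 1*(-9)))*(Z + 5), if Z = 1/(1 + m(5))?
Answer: -4205/2 ≈ -2102.5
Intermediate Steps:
m(p) = -4 + p
Z = ½ (Z = 1/(1 + (-4 + 5)) = 1/(1 + 1) = 1/2 = ½ ≈ 0.50000)
-49*41 + (-17 + (-9 - 1*(-9)))*(Z + 5) = -49*41 + (-17 + (-9 - 1*(-9)))*(½ + 5) = -2009 + (-17 + (-9 + 9))*(11/2) = -2009 + (-17 + 0)*(11/2) = -2009 - 17*11/2 = -2009 - 187/2 = -4205/2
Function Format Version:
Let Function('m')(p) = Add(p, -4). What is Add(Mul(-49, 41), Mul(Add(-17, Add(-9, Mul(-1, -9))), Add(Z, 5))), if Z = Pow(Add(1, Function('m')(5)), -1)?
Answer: Rational(-4205, 2) ≈ -2102.5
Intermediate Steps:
Function('m')(p) = Add(-4, p)
Z = Rational(1, 2) (Z = Pow(Add(1, Add(-4, 5)), -1) = Pow(Add(1, 1), -1) = Pow(2, -1) = Rational(1, 2) ≈ 0.50000)
Add(Mul(-49, 41), Mul(Add(-17, Add(-9, Mul(-1, -9))), Add(Z, 5))) = Add(Mul(-49, 41), Mul(Add(-17, Add(-9, Mul(-1, -9))), Add(Rational(1, 2), 5))) = Add(-2009, Mul(Add(-17, Add(-9, 9)), Rational(11, 2))) = Add(-2009, Mul(Add(-17, 0), Rational(11, 2))) = Add(-2009, Mul(-17, Rational(11, 2))) = Add(-2009, Rational(-187, 2)) = Rational(-4205, 2)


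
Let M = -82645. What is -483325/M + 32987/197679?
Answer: 19653882658/3267436191 ≈ 6.0151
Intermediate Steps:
-483325/M + 32987/197679 = -483325/(-82645) + 32987/197679 = -483325*(-1/82645) + 32987*(1/197679) = 96665/16529 + 32987/197679 = 19653882658/3267436191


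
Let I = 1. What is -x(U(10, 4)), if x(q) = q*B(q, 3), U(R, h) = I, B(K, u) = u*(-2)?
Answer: 6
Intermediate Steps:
B(K, u) = -2*u
U(R, h) = 1
x(q) = -6*q (x(q) = q*(-2*3) = q*(-6) = -6*q)
-x(U(10, 4)) = -(-6) = -1*(-6) = 6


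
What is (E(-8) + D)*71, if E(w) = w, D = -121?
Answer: -9159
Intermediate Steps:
(E(-8) + D)*71 = (-8 - 121)*71 = -129*71 = -9159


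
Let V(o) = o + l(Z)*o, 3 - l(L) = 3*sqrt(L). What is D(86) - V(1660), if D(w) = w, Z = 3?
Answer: -6554 + 4980*sqrt(3) ≈ 2071.6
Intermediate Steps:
l(L) = 3 - 3*sqrt(L)
V(o) = o + o*(3 - 3*sqrt(3)) (V(o) = o + (3 - 3*sqrt(3))*o = o + o*(3 - 3*sqrt(3)))
D(86) - V(1660) = 86 - 1660*(4 - 3*sqrt(3)) = 86 - (6640 - 4980*sqrt(3)) = 86 + (-6640 + 4980*sqrt(3)) = -6554 + 4980*sqrt(3)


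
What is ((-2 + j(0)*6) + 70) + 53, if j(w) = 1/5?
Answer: 611/5 ≈ 122.20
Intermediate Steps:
j(w) = ⅕
((-2 + j(0)*6) + 70) + 53 = ((-2 + (⅕)*6) + 70) + 53 = ((-2 + 6/5) + 70) + 53 = (-⅘ + 70) + 53 = 346/5 + 53 = 611/5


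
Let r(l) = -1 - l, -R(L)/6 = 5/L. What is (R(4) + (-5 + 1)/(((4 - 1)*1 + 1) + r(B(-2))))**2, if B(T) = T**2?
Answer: 49/4 ≈ 12.250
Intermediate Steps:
R(L) = -30/L
(R(4) + (-5 + 1)/(((4 - 1)*1 + 1) + r(B(-2))))**2 = (-30/4 + (-5 + 1)/(((4 - 1)*1 + 1) + (-1 - 1*(-2)**2)))**2 = (-30*1/4 - 4/((3*1 + 1) + (-1 - 1*4)))**2 = (-15/2 - 4/((3 + 1) + (-1 - 4)))**2 = (-15/2 - 4/(4 - 5))**2 = (-15/2 - 4/(-1))**2 = (-15/2 - 4*(-1))**2 = (-15/2 + 4)**2 = (-7/2)**2 = 49/4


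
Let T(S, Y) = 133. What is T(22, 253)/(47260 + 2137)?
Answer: 133/49397 ≈ 0.0026925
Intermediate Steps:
T(22, 253)/(47260 + 2137) = 133/(47260 + 2137) = 133/49397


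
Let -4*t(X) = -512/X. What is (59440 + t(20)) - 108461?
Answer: -245073/5 ≈ -49015.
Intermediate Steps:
t(X) = 128/X (t(X) = -(-128)/X = 128/X)
(59440 + t(20)) - 108461 = (59440 + 128/20) - 108461 = (59440 + 128*(1/20)) - 108461 = (59440 + 32/5) - 108461 = 297232/5 - 108461 = -245073/5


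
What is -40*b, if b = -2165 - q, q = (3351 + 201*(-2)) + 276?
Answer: 215600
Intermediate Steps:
q = 3225 (q = (3351 - 402) + 276 = 2949 + 276 = 3225)
b = -5390 (b = -2165 - 1*3225 = -2165 - 3225 = -5390)
-40*b = -40*(-5390) = 215600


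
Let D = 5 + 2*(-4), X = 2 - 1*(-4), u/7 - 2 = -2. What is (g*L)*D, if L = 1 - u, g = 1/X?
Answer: -1/2 ≈ -0.50000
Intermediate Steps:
u = 0 (u = 14 + 7*(-2) = 14 - 14 = 0)
X = 6 (X = 2 + 4 = 6)
g = 1/6 ≈ 0.16667
L = 1 (L = 1 - 1*0 = 1 + 0 = 1)
D = -3 (D = 5 - 8 = -3)
(g*L)*D = ((1/6)*1)*(-3) = (1/6)*(-3) = -1/2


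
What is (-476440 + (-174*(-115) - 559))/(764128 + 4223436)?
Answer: -456989/4987564 ≈ -0.091626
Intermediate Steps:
(-476440 + (-174*(-115) - 559))/(764128 + 4223436) = (-476440 + (20010 - 559))/4987564 = (-476440 + 19451)*(1/4987564) = -456989*1/4987564 = -456989/4987564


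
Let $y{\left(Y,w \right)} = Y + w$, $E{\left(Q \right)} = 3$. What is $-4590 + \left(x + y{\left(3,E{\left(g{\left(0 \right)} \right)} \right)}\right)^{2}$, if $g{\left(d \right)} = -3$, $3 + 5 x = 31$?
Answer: $- \frac{111386}{25} \approx -4455.4$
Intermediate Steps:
$x = \frac{28}{5}$ ($x = - \frac{3}{5} + \frac{1}{5} \cdot 31 = - \frac{3}{5} + \frac{31}{5} = \frac{28}{5} \approx 5.6$)
$-4590 + \left(x + y{\left(3,E{\left(g{\left(0 \right)} \right)} \right)}\right)^{2} = -4590 + \left(\frac{28}{5} + \left(3 + 3\right)\right)^{2} = -4590 + \left(\frac{28}{5} + 6\right)^{2} = -4590 + \left(\frac{58}{5}\right)^{2} = -4590 + \frac{3364}{25} = - \frac{111386}{25}$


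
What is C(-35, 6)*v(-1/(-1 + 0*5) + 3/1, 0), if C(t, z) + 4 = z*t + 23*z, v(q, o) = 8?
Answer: -608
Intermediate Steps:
C(t, z) = -4 + 23*z + t*z (C(t, z) = -4 + (z*t + 23*z) = -4 + (t*z + 23*z) = -4 + (23*z + t*z) = -4 + 23*z + t*z)
C(-35, 6)*v(-1/(-1 + 0*5) + 3/1, 0) = (-4 + 23*6 - 35*6)*8 = (-4 + 138 - 210)*8 = -76*8 = -608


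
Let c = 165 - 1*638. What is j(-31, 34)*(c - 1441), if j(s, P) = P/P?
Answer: -1914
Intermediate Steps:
j(s, P) = 1
c = -473 (c = 165 - 638 = -473)
j(-31, 34)*(c - 1441) = 1*(-473 - 1441) = 1*(-1914) = -1914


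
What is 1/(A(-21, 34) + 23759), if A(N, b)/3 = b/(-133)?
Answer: 133/3159845 ≈ 4.2091e-5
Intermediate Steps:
A(N, b) = -3*b/133 (A(N, b) = 3*(b/(-133)) = 3*(b*(-1/133)) = 3*(-b/133) = -3*b/133)
1/(A(-21, 34) + 23759) = 1/(-3/133*34 + 23759) = 1/(-102/133 + 23759) = 1/(3159845/133) = 133/3159845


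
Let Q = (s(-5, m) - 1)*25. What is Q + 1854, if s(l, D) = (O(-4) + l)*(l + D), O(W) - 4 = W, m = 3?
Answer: 2079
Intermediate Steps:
O(W) = 4 + W
s(l, D) = l*(D + l) (s(l, D) = ((4 - 4) + l)*(l + D) = (0 + l)*(D + l) = l*(D + l))
Q = 225 (Q = (-5*(3 - 5) - 1)*25 = (-5*(-2) - 1)*25 = (10 - 1)*25 = 9*25 = 225)
Q + 1854 = 225 + 1854 = 2079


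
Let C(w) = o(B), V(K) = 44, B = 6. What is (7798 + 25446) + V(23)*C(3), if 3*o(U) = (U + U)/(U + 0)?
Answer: 99820/3 ≈ 33273.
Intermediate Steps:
o(U) = 2/3 (o(U) = ((U + U)/(U + 0))/3 = ((2*U)/U)/3 = (1/3)*2 = 2/3)
C(w) = 2/3
(7798 + 25446) + V(23)*C(3) = (7798 + 25446) + 44*(2/3) = 33244 + 88/3 = 99820/3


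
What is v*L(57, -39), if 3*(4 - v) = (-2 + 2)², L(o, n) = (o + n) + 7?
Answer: 100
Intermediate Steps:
L(o, n) = 7 + n + o (L(o, n) = (n + o) + 7 = 7 + n + o)
v = 4 (v = 4 - (-2 + 2)²/3 = 4 - ⅓*0² = 4 - ⅓*0 = 4 + 0 = 4)
v*L(57, -39) = 4*(7 - 39 + 57) = 4*25 = 100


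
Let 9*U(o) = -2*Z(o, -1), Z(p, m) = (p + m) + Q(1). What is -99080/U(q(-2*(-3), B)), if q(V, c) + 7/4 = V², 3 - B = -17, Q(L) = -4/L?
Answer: 198160/13 ≈ 15243.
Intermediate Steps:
B = 20 (B = 3 - 1*(-17) = 3 + 17 = 20)
q(V, c) = -7/4 + V²
Z(p, m) = -4 + m + p (Z(p, m) = (p + m) - 4/1 = (m + p) - 4*1 = (m + p) - 4 = -4 + m + p)
U(o) = 10/9 - 2*o/9 (U(o) = (-2*(-4 - 1 + o))/9 = (-2*(-5 + o))/9 = (10 - 2*o)/9 = 10/9 - 2*o/9)
-99080/U(q(-2*(-3), B)) = -99080/(10/9 - 2*(-7/4 + (-2*(-3))²)/9) = -99080/(10/9 - 2*(-7/4 + 6²)/9) = -99080/(10/9 - 2*(-7/4 + 36)/9) = -99080/(10/9 - 2/9*137/4) = -99080/(10/9 - 137/18) = -99080/(-13/2) = -99080*(-2/13) = 198160/13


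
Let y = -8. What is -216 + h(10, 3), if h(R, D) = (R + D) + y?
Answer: -211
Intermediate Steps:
h(R, D) = -8 + D + R (h(R, D) = (R + D) - 8 = (D + R) - 8 = -8 + D + R)
-216 + h(10, 3) = -216 + (-8 + 3 + 10) = -216 + 5 = -211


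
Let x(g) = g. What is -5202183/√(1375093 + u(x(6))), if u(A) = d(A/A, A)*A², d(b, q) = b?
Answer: -743169*√1375129/196447 ≈ -4436.2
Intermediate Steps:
u(A) = A² (u(A) = (A/A)*A² = 1*A² = A²)
-5202183/√(1375093 + u(x(6))) = -5202183/√(1375093 + 6²) = -5202183/√(1375093 + 36) = -5202183*√1375129/1375129 = -743169*√1375129/196447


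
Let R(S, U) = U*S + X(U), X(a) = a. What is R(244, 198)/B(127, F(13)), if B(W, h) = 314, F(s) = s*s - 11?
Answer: 24255/157 ≈ 154.49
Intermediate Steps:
F(s) = -11 + s² (F(s) = s² - 11 = -11 + s²)
R(S, U) = U + S*U (R(S, U) = U*S + U = S*U + U = U + S*U)
R(244, 198)/B(127, F(13)) = (198*(1 + 244))/314 = (198*245)*(1/314) = 48510*(1/314) = 24255/157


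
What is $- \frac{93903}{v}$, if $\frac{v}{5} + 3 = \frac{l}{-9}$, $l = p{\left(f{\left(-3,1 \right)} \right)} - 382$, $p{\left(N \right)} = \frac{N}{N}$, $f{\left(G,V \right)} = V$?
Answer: $- \frac{281709}{590} \approx -477.47$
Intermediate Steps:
$p{\left(N \right)} = 1$
$l = -381$ ($l = 1 - 382 = -381$)
$v = \frac{590}{3}$ ($v = -15 + 5 \frac{1}{-9} \left(-381\right) = -15 + 5 \left(\left(- \frac{1}{9}\right) \left(-381\right)\right) = -15 + 5 \cdot \frac{127}{3} = -15 + \frac{635}{3} = \frac{590}{3} \approx 196.67$)
$- \frac{93903}{v} = - \frac{93903}{\frac{590}{3}} = \left(-93903\right) \frac{3}{590} = - \frac{281709}{590}$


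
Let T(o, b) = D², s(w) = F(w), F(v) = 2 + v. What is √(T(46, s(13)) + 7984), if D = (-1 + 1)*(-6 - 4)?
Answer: 4*√499 ≈ 89.353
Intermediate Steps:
D = 0 (D = 0*(-10) = 0)
s(w) = 2 + w
T(o, b) = 0 (T(o, b) = 0² = 0)
√(T(46, s(13)) + 7984) = √(0 + 7984) = √7984 = 4*√499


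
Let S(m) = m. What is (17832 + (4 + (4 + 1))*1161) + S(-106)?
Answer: 28175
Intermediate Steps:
(17832 + (4 + (4 + 1))*1161) + S(-106) = (17832 + (4 + (4 + 1))*1161) - 106 = (17832 + (4 + 5)*1161) - 106 = (17832 + 9*1161) - 106 = (17832 + 10449) - 106 = 28281 - 106 = 28175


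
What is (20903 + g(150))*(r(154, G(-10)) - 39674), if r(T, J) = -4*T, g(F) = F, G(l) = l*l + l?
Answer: -848225370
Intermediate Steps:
G(l) = l + l² (G(l) = l² + l = l + l²)
(20903 + g(150))*(r(154, G(-10)) - 39674) = (20903 + 150)*(-4*154 - 39674) = 21053*(-616 - 39674) = 21053*(-40290) = -848225370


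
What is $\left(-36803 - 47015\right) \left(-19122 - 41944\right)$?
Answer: $5118429988$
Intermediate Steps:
$\left(-36803 - 47015\right) \left(-19122 - 41944\right) = \left(-83818\right) \left(-61066\right) = 5118429988$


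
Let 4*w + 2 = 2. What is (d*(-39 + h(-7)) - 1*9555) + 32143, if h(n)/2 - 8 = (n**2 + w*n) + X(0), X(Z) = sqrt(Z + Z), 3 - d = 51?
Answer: 18988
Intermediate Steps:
d = -48 (d = 3 - 1*51 = 3 - 51 = -48)
w = 0 (w = -1/2 + (1/4)*2 = -1/2 + 1/2 = 0)
X(Z) = sqrt(2)*sqrt(Z) (X(Z) = sqrt(2*Z) = sqrt(2)*sqrt(Z))
h(n) = 16 + 2*n**2 (h(n) = 16 + 2*((n**2 + 0*n) + sqrt(2)*sqrt(0)) = 16 + 2*((n**2 + 0) + sqrt(2)*0) = 16 + 2*(n**2 + 0) = 16 + 2*n**2)
(d*(-39 + h(-7)) - 1*9555) + 32143 = (-48*(-39 + (16 + 2*(-7)**2)) - 1*9555) + 32143 = (-48*(-39 + (16 + 2*49)) - 9555) + 32143 = (-48*(-39 + (16 + 98)) - 9555) + 32143 = (-48*(-39 + 114) - 9555) + 32143 = (-48*75 - 9555) + 32143 = (-3600 - 9555) + 32143 = -13155 + 32143 = 18988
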